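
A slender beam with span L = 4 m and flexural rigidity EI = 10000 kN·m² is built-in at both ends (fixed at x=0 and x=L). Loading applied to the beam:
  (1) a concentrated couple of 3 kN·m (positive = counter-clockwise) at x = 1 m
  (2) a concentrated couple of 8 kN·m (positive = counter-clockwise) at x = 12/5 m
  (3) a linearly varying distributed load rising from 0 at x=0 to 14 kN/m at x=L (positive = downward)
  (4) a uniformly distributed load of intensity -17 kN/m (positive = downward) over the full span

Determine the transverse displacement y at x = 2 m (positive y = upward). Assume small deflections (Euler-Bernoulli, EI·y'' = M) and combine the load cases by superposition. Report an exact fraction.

Load 1 — applied couple M₀=3 kN·m at a=1 m (b=L-a=3):
  y_1 = (R_Ax³/6 - M_Ax²/2 - M₀(x-a)²/2)/EI  [x>a] with R_A=27/32, M_A=-9/16 = ((27/32)·2³/6 - (-9/16)·2²/2 - 3·(2-1)²/2)/10000 = 3/40000 m
Load 2 — applied couple M₀=8 kN·m at a=12/5 m (b=L-a=8/5):
  y_2 = (R_Ax³/6 - M_Ax²/2)/EI  [x≤a] with R_A=72/25, M_A=64/25 = ((72/25)·2³/6 - (64/25)·2²/2)/10000 = -2/15625 m
Load 3 — triangular load w₀=14 kN/m (0→w₀ over full span):
  y_3 = -w₀x²(L-x)²(x+2L)/(120LEI) = -14·2²·(4-2)²·(2+2·4)/(120·4·10000) = -7/15000 m
Load 4 — uniform load w=-17 kN/m over full span:
  y_4 = -wx²(L-x)²/(24EI) = -(-17)·2²·(4-2)²/(24·10000) = 17/15000 m
Superposition: y = Σ y_i = 1841/3000000 m ≈ 0.000614 m

y(2) = 1841/3000000 m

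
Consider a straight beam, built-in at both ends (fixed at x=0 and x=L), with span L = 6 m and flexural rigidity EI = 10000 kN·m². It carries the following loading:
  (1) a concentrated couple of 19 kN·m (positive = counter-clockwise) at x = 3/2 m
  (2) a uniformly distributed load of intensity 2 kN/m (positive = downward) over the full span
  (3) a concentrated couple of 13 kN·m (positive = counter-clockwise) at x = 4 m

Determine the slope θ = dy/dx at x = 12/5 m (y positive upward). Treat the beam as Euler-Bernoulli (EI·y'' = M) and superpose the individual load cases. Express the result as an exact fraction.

θ(12/5) = -1049/5000000 rad

Load 1 — applied couple M₀=19 kN·m at a=3/2 m (b=L-a=9/2):
  θ_1 = (R_Ax²/2 - M_Ax - M₀(x-a))/EI  [x>a] with R_A=57/16, M_A=-57/16 = ((57/16)·(12/5)²/2 - (-57/16)·(12/5) - 19·((12/5)-(3/2)))/10000 = 171/1000000 rad
Load 2 — uniform load w=2 kN/m over full span:
  θ_2 = -wx(L-x)(L-2x)/(12EI) = -2·(12/5)·(6-(12/5))·(6-2·(12/5))/(12·10000) = -27/156250 rad
Load 3 — applied couple M₀=13 kN·m at a=4 m (b=L-a=2):
  θ_3 = (R_Ax²/2 - M_Ax)/EI  [x≤a] with R_A=26/9, M_A=13/3 = ((26/9)·(12/5)²/2 - (13/3)·(12/5))/10000 = -13/62500 rad
Superposition: θ = Σ θ_i = -1049/5000000 rad ≈ -0.000210 rad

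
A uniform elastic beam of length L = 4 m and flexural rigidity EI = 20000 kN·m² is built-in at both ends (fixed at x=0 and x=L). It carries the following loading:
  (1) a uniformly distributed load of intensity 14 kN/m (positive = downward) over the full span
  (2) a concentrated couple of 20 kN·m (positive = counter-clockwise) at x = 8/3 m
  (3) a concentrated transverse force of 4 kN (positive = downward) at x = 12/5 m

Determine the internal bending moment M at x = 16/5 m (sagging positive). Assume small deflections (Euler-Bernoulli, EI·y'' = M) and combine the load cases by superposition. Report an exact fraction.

Load 1 — uniform load w=14 kN/m over full span:
  M_1 = wLx/2 - wL²/12 - wx²/2 = 14·4·(16/5)/2 - 14·4²/12 - 14·(16/5)²/2 = -56/75 kN·m
Load 2 — applied couple M₀=20 kN·m at a=8/3 m (b=L-a=4/3):
  M_2 = R_Ax - M_A - M₀  [x>a] with R_A=20/3, M_A=20/3 = (20/3)·(16/5) - (20/3) - 20 = -16/3 kN·m
Load 3 — point force P=4 kN at a=12/5 m (b=L-a=8/5):
  M_3 = Pa²(a+3b)(L-x)/L³ - Pa²b/L²  [x>a] = 4·(12/5)²·((12/5)+3·(8/5))·(4-(16/5))/4³ - 4·(12/5)²·(8/5)/4² = -144/625 kN·m
Superposition: M = Σ M_i = -3944/625 kN·m ≈ -6.310400 kN·m

M(16/5) = -3944/625 kN·m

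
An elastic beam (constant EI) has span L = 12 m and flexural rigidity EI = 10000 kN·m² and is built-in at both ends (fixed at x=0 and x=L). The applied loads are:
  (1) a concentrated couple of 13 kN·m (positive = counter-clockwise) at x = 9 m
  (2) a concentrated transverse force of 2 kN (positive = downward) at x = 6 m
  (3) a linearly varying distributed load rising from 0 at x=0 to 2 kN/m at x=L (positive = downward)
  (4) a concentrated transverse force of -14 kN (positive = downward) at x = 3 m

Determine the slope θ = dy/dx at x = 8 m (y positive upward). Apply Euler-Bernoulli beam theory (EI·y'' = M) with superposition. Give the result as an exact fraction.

θ(8) = 581/900000 rad

Load 1 — applied couple M₀=13 kN·m at a=9 m (b=L-a=3):
  θ_1 = (R_Ax²/2 - M_Ax)/EI  [x≤a] with R_A=39/32, M_A=65/16 = ((39/32)·8²/2 - (65/16)·8)/10000 = 13/20000 rad
Load 2 — point force P=2 kN at a=6 m (b=L-a=6):
  θ_2 = Pa²(L-x)(2bL-(3b+a)(L-x))/(2L³EI)  [x>a] = 2·6²·(12-8)·(2·6·12-(3·6+6)·(12-8))/(2·12³·10000) = 1/2500 rad
Load 3 — triangular load w₀=2 kN/m (0→w₀ over full span):
  θ_3 = -w₀(2x(L-x)(L-2x)(x+2L)+x²(L-x)²)/(120LEI) = -2·(2·8·(12-8)·(12-2·8)·(8+2·12)+8²·(12-8)²)/(120·12·10000) = 28/28125 rad
Load 4 — point force P=-14 kN at a=3 m (b=L-a=9):
  θ_4 = Pa²(L-x)(2bL-(3b+a)(L-x))/(2L³EI)  [x>a] = (-14)·3²·(12-8)·(2·9·12-(3·9+3)·(12-8))/(2·12³·10000) = -7/5000 rad
Superposition: θ = Σ θ_i = 581/900000 rad ≈ 0.000646 rad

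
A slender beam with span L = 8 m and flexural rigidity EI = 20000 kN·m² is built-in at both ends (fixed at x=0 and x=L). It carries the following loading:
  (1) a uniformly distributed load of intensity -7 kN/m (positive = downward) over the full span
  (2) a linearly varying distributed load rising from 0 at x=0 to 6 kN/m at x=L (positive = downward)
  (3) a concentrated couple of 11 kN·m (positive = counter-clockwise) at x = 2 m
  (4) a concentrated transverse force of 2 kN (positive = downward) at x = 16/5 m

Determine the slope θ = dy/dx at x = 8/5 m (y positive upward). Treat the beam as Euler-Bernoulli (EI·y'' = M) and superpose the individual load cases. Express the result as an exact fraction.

θ(8/5) = 15981/15625000 rad

Load 1 — uniform load w=-7 kN/m over full span:
  θ_1 = -wx(L-x)(L-2x)/(12EI) = -(-7)·(8/5)·(8-(8/5))·(8-2·(8/5))/(12·20000) = 112/78125 rad
Load 2 — triangular load w₀=6 kN/m (0→w₀ over full span):
  θ_2 = -w₀(2x(L-x)(L-2x)(x+2L)+x²(L-x)²)/(120LEI) = -6·(2·(8/5)·(8-(8/5))·(8-2·(8/5))·((8/5)+2·8)+(8/5)²·(8-(8/5))²)/(120·8·20000) = -224/390625 rad
Load 3 — applied couple M₀=11 kN·m at a=2 m (b=L-a=6):
  θ_3 = (R_Ax²/2 - M_Ax)/EI  [x≤a] with R_A=99/64, M_A=-33/16 = ((99/64)·(8/5)²/2 - (-33/16)·(8/5))/20000 = 33/125000 rad
Load 4 — point force P=2 kN at a=16/5 m (b=L-a=24/5):
  θ_4 = -Pb²x(2aL-(3a+b)x)/(2L³EI)  [x≤a] = -2·(24/5)²·(8/5)·(2·(16/5)·8-(3·(16/5)+(24/5))·(8/5))/(2·8³·20000) = -198/1953125 rad
Superposition: θ = Σ θ_i = 15981/15625000 rad ≈ 0.001023 rad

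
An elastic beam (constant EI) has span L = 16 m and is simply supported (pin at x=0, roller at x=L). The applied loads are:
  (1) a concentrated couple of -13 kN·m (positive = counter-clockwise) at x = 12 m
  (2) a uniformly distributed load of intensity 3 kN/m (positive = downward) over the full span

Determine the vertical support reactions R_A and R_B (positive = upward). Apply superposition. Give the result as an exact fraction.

R_A = 371/16 kN, R_B = 397/16 kN

Load 1 — applied couple M₀=-13 kN·m at a=12 m (b=L-a=4):
  R_A = M₀/L = (-13)/16 = -13/16 kN
  R_B = -M₀/L = -(-13)/16 = 13/16 kN
Load 2 — uniform load w=3 kN/m over full span:
  R_A = wL/2 = 3·16/2 = 24 kN
  R_B = wL/2 = 3·16/2 = 24 kN
Superposition: R_A = 371/16 kN, R_B = 397/16 kN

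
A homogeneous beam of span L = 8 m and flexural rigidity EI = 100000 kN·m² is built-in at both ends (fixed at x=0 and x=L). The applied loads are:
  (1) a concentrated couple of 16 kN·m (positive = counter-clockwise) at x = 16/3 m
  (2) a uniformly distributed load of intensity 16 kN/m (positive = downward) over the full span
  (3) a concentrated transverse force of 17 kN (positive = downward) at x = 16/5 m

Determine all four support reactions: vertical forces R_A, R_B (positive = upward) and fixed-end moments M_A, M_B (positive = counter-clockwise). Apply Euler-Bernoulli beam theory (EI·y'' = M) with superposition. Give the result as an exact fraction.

Load 1 — applied couple M₀=16 kN·m at a=16/3 m (b=L-a=8/3):
  R_A = 6M₀ab/L³ = 6·16·(16/3)·(8/3)/8³ = 8/3 kN
  M_A = M₀b(2a-b)/L² = 16·(8/3)·(2·(16/3)-(8/3))/8² = 16/3 kN·m
  R_B = -6M₀ab/L³ = -6·16·(16/3)·(8/3)/8³ = -8/3 kN
  M_B = M₀a(2b-a)/L² = 16·(16/3)·(2·(8/3)-(16/3))/8² = 0 kN·m
Load 2 — uniform load w=16 kN/m over full span:
  R_A = wL/2 = 16·8/2 = 64 kN
  M_A = wL²/12 = 16·8²/12 = 256/3 kN·m
  R_B = wL/2 = 16·8/2 = 64 kN
  M_B = -wL²/12 = -16·8²/12 = -256/3 kN·m
Load 3 — point force P=17 kN at a=16/5 m (b=L-a=24/5):
  R_A = Pb²(3a+b)/L³ = 17·(24/5)²·(3·(16/5)+(24/5))/8³ = 1377/125 kN
  M_A = Pab²/L² = 17·(16/5)·(24/5)²/8² = 2448/125 kN·m
  R_B = Pa²(a+3b)/L³ = 17·(16/5)²·((16/5)+3·(24/5))/8³ = 748/125 kN
  M_B = -Pa²b/L² = -17·(16/5)²·(24/5)/8² = -1632/125 kN·m
Superposition: R_A = 29131/375 kN, M_A = 41344/375 kN·m, R_B = 25244/375 kN, M_B = -36896/375 kN·m

R_A = 29131/375 kN, M_A = 41344/375 kN·m, R_B = 25244/375 kN, M_B = -36896/375 kN·m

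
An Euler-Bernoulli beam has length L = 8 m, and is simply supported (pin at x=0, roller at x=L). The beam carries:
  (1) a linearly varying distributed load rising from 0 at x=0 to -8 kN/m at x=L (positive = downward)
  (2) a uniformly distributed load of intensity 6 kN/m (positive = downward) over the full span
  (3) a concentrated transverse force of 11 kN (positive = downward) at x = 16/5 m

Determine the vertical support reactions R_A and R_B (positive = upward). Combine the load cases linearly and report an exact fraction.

R_A = 299/15 kN, R_B = 106/15 kN

Load 1 — triangular load w₀=-8 kN/m (0→w₀ over full span):
  R_A = w₀L/6 = (-8)·8/6 = -32/3 kN
  R_B = w₀L/3 = (-8)·8/3 = -64/3 kN
Load 2 — uniform load w=6 kN/m over full span:
  R_A = wL/2 = 6·8/2 = 24 kN
  R_B = wL/2 = 6·8/2 = 24 kN
Load 3 — point force P=11 kN at a=16/5 m (b=L-a=24/5):
  R_A = Pb/L = 11·(24/5)/8 = 33/5 kN
  R_B = Pa/L = 11·(16/5)/8 = 22/5 kN
Superposition: R_A = 299/15 kN, R_B = 106/15 kN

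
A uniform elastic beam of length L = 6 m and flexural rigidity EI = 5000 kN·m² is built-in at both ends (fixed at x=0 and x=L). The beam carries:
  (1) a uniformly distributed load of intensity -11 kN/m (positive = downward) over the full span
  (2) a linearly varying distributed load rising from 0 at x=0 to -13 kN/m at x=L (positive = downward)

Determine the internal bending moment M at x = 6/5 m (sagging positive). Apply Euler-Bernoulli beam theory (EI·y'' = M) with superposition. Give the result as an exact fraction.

Load 1 — uniform load w=-11 kN/m over full span:
  M_1 = wLx/2 - wL²/12 - wx²/2 = (-11)·6·(6/5)/2 - (-11)·6²/12 - (-11)·(6/5)²/2 = 33/25 kN·m
Load 2 — triangular load w₀=-13 kN/m (0→w₀ over full span):
  M_2 = 3w₀Lx/20 - w₀L²/30 - w₀x³/(6L) = 3·(-13)·6·(6/5)/20 - (-13)·6²/30 - (-13)·(6/5)³/(6·6) = 273/125 kN·m
Superposition: M = Σ M_i = 438/125 kN·m ≈ 3.504000 kN·m

M(6/5) = 438/125 kN·m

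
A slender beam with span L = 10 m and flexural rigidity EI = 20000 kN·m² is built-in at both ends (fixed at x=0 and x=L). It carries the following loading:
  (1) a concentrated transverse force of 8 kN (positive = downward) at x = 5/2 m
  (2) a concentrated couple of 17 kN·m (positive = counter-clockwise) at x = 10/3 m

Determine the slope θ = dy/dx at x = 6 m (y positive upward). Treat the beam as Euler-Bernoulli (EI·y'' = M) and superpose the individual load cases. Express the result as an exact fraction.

θ(6) = 7/300000 rad

Load 1 — point force P=8 kN at a=5/2 m (b=L-a=15/2):
  θ_1 = Pa²(L-x)(2bL-(3b+a)(L-x))/(2L³EI)  [x>a] = 8·(5/2)²·(10-6)·(2·(15/2)·10-(3·(15/2)+(5/2))·(10-6))/(2·10³·20000) = 1/4000 rad
Load 2 — applied couple M₀=17 kN·m at a=10/3 m (b=L-a=20/3):
  θ_2 = (R_Ax²/2 - M_Ax - M₀(x-a))/EI  [x>a] with R_A=34/15, M_A=0 = ((34/15)·6²/2 - 0·6 - 17·(6-(10/3)))/20000 = -17/75000 rad
Superposition: θ = Σ θ_i = 7/300000 rad ≈ 0.000023 rad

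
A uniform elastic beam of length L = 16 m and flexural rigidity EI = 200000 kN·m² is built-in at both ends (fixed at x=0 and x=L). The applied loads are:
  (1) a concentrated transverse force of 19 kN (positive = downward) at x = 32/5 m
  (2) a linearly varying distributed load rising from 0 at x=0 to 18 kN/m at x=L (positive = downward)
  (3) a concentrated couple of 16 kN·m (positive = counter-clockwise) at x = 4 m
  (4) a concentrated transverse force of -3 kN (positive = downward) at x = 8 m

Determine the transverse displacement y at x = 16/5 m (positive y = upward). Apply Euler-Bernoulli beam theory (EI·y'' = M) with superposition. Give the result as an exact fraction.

y(16/5) = -162722/48828125 m

Load 1 — point force P=19 kN at a=32/5 m (b=L-a=48/5):
  y_1 = -Pb²x²(3aL-(3a+b)x)/(6L³EI)  [x≤a] = -19·(48/5)²·(16/5)²·(3·(32/5)·16-(3·(32/5)+(48/5))·(16/5))/(6·16³·200000) = -38304/48828125 m
Load 2 — triangular load w₀=18 kN/m (0→w₀ over full span):
  y_2 = -w₀x²(L-x)²(x+2L)/(120LEI) = -18·(16/5)²·(16-(16/5))²·((16/5)+2·16)/(120·16·200000) = -135168/48828125 m
Load 3 — applied couple M₀=16 kN·m at a=4 m (b=L-a=12):
  y_3 = (R_Ax³/6 - M_Ax²/2)/EI  [x≤a] with R_A=9/8, M_A=-3 = ((9/8)·(16/5)³/6 - (-3)·(16/5)²/2)/200000 = 42/390625 m
Load 4 — point force P=-3 kN at a=8 m (b=L-a=8):
  y_4 = -Pb²x²(3aL-(3a+b)x)/(6L³EI)  [x≤a] = -(-3)·8²·(16/5)²·(3·8·16-(3·8+8)·(16/5))/(6·16³·200000) = 44/390625 m
Superposition: y = Σ y_i = -162722/48828125 m ≈ -0.003333 m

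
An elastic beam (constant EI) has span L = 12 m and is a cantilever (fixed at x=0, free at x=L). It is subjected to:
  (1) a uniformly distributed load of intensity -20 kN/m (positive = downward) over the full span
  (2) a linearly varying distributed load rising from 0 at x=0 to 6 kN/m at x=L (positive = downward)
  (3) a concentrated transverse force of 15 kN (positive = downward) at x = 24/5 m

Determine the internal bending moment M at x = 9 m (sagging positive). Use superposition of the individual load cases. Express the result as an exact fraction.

M(9) = 261/4 kN·m

Load 1 — uniform load w=-20 kN/m over full span:
  M_1 = -w(L-x)²/2 = -(-20)·(12-9)²/2 = 90 kN·m
Load 2 — triangular load w₀=6 kN/m (0→w₀ over full span):
  M_2 = w₀Lx/2 - w₀L²/3 - w₀x³/(6L) = 6·12·9/2 - 6·12²/3 - 6·9³/(6·12) = -99/4 kN·m
Load 3 — point force P=15 kN at a=24/5 m (b=L-a=36/5):
  M_3 = 0  [x>a] = 0 kN·m
Superposition: M = Σ M_i = 261/4 kN·m ≈ 65.250000 kN·m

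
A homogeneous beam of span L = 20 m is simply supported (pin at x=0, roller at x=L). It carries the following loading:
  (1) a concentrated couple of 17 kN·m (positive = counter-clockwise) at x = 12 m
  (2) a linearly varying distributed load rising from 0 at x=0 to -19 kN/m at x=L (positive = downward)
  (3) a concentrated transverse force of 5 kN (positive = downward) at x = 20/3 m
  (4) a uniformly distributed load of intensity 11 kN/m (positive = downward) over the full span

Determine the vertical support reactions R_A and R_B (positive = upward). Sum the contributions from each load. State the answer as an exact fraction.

Load 1 — applied couple M₀=17 kN·m at a=12 m (b=L-a=8):
  R_A = M₀/L = 17/20 kN
  R_B = -M₀/L = -17/20 kN
Load 2 — triangular load w₀=-19 kN/m (0→w₀ over full span):
  R_A = w₀L/6 = (-19)·20/6 = -190/3 kN
  R_B = w₀L/3 = (-19)·20/3 = -380/3 kN
Load 3 — point force P=5 kN at a=20/3 m (b=L-a=40/3):
  R_A = Pb/L = 5·(40/3)/20 = 10/3 kN
  R_B = Pa/L = 5·(20/3)/20 = 5/3 kN
Load 4 — uniform load w=11 kN/m over full span:
  R_A = wL/2 = 11·20/2 = 110 kN
  R_B = wL/2 = 11·20/2 = 110 kN
Superposition: R_A = 1017/20 kN, R_B = -317/20 kN

R_A = 1017/20 kN, R_B = -317/20 kN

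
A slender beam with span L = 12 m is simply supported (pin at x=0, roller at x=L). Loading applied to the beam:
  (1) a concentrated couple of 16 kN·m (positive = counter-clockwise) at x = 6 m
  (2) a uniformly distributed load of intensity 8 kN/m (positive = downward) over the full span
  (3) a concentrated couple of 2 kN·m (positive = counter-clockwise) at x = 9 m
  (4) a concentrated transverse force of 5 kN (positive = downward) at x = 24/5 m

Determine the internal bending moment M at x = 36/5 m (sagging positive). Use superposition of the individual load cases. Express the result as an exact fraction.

Load 1 — applied couple M₀=16 kN·m at a=6 m (b=L-a=6):
  M_1 = M₀x/L - M₀  [x>a] = 16·(36/5)/12 - 16 = -32/5 kN·m
Load 2 — uniform load w=8 kN/m over full span:
  M_2 = wx(L-x)/2 = 8·(36/5)·(12-(36/5))/2 = 3456/25 kN·m
Load 3 — applied couple M₀=2 kN·m at a=9 m (b=L-a=3):
  M_3 = M₀x/L  [x≤a] = 2·(36/5)/12 = 6/5 kN·m
Load 4 — point force P=5 kN at a=24/5 m (b=L-a=36/5):
  M_4 = Pa(L-x)/L  [x>a] = 5·(24/5)·(12-(36/5))/12 = 48/5 kN·m
Superposition: M = Σ M_i = 3566/25 kN·m ≈ 142.640000 kN·m

M(36/5) = 3566/25 kN·m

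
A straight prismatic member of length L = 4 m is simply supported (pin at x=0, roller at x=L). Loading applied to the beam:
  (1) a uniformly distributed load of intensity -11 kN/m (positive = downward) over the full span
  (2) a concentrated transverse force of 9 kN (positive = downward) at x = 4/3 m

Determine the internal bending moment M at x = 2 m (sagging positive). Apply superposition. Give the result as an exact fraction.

Load 1 — uniform load w=-11 kN/m over full span:
  M_1 = wx(L-x)/2 = (-11)·2·(4-2)/2 = -22 kN·m
Load 2 — point force P=9 kN at a=4/3 m (b=L-a=8/3):
  M_2 = Pa(L-x)/L  [x>a] = 9·(4/3)·(4-2)/4 = 6 kN·m
Superposition: M = Σ M_i = -16 kN·m ≈ -16.000000 kN·m

M(2) = -16 kN·m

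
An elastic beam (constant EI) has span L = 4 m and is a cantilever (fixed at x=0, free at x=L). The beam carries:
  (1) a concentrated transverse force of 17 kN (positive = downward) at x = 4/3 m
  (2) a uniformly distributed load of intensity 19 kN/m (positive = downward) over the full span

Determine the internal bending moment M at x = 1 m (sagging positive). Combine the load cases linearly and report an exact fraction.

Load 1 — point force P=17 kN at a=4/3 m (b=L-a=8/3):
  M_1 = -P(a-x)  [x≤a] = -17·((4/3)-1) = -17/3 kN·m
Load 2 — uniform load w=19 kN/m over full span:
  M_2 = -w(L-x)²/2 = -19·(4-1)²/2 = -171/2 kN·m
Superposition: M = Σ M_i = -547/6 kN·m ≈ -91.166667 kN·m

M(1) = -547/6 kN·m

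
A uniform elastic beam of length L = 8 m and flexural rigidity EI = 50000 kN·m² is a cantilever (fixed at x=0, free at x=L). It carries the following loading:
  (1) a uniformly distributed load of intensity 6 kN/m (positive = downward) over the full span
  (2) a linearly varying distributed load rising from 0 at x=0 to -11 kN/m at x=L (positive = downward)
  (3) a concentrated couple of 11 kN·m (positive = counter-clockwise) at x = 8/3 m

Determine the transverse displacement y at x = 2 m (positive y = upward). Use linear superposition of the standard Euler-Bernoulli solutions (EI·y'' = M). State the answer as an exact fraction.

y(2) = 3271/1500000 m

Load 1 — uniform load w=6 kN/m over full span:
  y_1 = -wx²(x²-4Lx+6L²)/(24EI) = -6·2²·(2²-4·8·2+6·8²)/(24·50000) = -81/12500 m
Load 2 — triangular load w₀=-11 kN/m (0→w₀ over full span):
  y_2 = (w₀Lx³/12-w₀L²x²/6-w₀x⁵/(120L))/EI = ((-11)·8·2³/12-(-11)·8²·2²/6-(-11)·2⁵/(120·8))/50000 = 12331/1500000 m
Load 3 — applied couple M₀=11 kN·m at a=8/3 m (b=L-a=16/3):
  y_3 = M₀x²/(2EI)  [x≤a] = 11·2²/(2·50000) = 11/25000 m
Superposition: y = Σ y_i = 3271/1500000 m ≈ 0.002181 m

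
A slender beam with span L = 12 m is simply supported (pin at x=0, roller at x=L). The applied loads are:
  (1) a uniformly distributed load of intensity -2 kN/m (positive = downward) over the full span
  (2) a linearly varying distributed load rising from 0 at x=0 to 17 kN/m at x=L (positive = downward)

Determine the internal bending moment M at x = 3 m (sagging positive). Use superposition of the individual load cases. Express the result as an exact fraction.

Load 1 — uniform load w=-2 kN/m over full span:
  M_1 = wx(L-x)/2 = (-2)·3·(12-3)/2 = -27 kN·m
Load 2 — triangular load w₀=17 kN/m (0→w₀ over full span):
  M_2 = w₀Lx/6 - w₀x³/(6L) = 17·12·3/6 - 17·3³/(6·12) = 765/8 kN·m
Superposition: M = Σ M_i = 549/8 kN·m ≈ 68.625000 kN·m

M(3) = 549/8 kN·m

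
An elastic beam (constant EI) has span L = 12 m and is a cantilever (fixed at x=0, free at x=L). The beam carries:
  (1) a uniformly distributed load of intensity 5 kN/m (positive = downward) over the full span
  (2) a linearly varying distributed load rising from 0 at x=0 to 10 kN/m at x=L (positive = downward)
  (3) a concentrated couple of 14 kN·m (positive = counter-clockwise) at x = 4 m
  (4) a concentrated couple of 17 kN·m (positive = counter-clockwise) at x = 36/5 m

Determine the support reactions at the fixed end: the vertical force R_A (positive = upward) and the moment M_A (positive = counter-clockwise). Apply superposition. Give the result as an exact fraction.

R_A = 120 kN, M_A = 809 kN·m

Load 1 — uniform load w=5 kN/m over full span:
  R_A = wL = 5·12 = 60 kN
  M_A = wL²/2 = 5·12²/2 = 360 kN·m
Load 2 — triangular load w₀=10 kN/m (0→w₀ over full span):
  R_A = w₀L/2 = 10·12/2 = 60 kN
  M_A = w₀L²/3 = 10·12²/3 = 480 kN·m
Load 3 — applied couple M₀=14 kN·m at a=4 m (b=L-a=8):
  R_A = 0 kN
  M_A = -M₀ = -14 kN·m
Load 4 — applied couple M₀=17 kN·m at a=36/5 m (b=L-a=24/5):
  R_A = 0 kN
  M_A = -M₀ = -17 kN·m
Superposition: R_A = 120 kN, M_A = 809 kN·m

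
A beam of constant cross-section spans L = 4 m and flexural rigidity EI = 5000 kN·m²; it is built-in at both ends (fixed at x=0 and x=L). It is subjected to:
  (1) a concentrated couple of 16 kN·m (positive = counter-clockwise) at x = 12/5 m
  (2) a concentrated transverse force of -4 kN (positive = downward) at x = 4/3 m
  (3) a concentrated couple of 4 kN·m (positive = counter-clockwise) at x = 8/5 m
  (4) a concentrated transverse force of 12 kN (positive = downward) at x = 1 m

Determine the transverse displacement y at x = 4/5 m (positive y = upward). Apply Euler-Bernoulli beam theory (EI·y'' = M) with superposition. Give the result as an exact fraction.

y(4/5) = -49813/126562500 m

Load 1 — applied couple M₀=16 kN·m at a=12/5 m (b=L-a=8/5):
  y_1 = (R_Ax³/6 - M_Ax²/2)/EI  [x≤a] with R_A=144/25, M_A=128/25 = ((144/25)·(4/5)³/6 - (128/25)·(4/5)²/2)/5000 = -448/1953125 m
Load 2 — point force P=-4 kN at a=4/3 m (b=L-a=8/3):
  y_2 = -Pb²x²(3aL-(3a+b)x)/(6L³EI)  [x≤a] = -(-4)·(8/3)²·(4/5)²·(3·(4/3)·4-(3·(4/3)+(8/3))·(4/5))/(6·4³·5000) = 128/1265625 m
Load 3 — applied couple M₀=4 kN·m at a=8/5 m (b=L-a=12/5):
  y_3 = (R_Ax³/6 - M_Ax²/2)/EI  [x≤a] with R_A=36/25, M_A=12/25 = ((36/25)·(4/5)³/6 - (12/25)·(4/5)²/2)/5000 = -12/1953125 m
Load 4 — point force P=12 kN at a=1 m (b=L-a=3):
  y_4 = -Pb²x²(3aL-(3a+b)x)/(6L³EI)  [x≤a] = -12·3²·(4/5)²·(3·1·4-(3·1+3)·(4/5))/(6·4³·5000) = -81/312500 m
Superposition: y = Σ y_i = -49813/126562500 m ≈ -0.000394 m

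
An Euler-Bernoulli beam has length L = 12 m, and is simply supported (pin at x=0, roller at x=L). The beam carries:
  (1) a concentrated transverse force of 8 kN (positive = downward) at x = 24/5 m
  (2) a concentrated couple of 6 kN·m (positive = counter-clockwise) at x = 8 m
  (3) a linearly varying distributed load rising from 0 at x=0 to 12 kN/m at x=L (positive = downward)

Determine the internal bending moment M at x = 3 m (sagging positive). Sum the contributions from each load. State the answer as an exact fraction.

Load 1 — point force P=8 kN at a=24/5 m (b=L-a=36/5):
  M_1 = Pbx/L  [x≤a] = 8·(36/5)·3/12 = 72/5 kN·m
Load 2 — applied couple M₀=6 kN·m at a=8 m (b=L-a=4):
  M_2 = M₀x/L  [x≤a] = 6·3/12 = 3/2 kN·m
Load 3 — triangular load w₀=12 kN/m (0→w₀ over full span):
  M_3 = w₀Lx/6 - w₀x³/(6L) = 12·12·3/6 - 12·3³/(6·12) = 135/2 kN·m
Superposition: M = Σ M_i = 417/5 kN·m ≈ 83.400000 kN·m

M(3) = 417/5 kN·m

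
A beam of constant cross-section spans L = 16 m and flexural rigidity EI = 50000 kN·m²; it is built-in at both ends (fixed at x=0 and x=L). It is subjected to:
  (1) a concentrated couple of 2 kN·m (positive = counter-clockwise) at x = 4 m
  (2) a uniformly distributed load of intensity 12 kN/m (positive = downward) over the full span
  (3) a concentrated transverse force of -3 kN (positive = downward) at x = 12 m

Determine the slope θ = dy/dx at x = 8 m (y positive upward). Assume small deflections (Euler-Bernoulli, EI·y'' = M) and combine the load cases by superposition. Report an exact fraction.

Load 1 — applied couple M₀=2 kN·m at a=4 m (b=L-a=12):
  θ_1 = (R_Ax²/2 - M_Ax - M₀(x-a))/EI  [x>a] with R_A=9/64, M_A=-3/8 = ((9/64)·8²/2 - (-3/8)·8 - 2·(8-4))/50000 = -1/100000 rad
Load 2 — uniform load w=12 kN/m over full span:
  θ_2 = -wx(L-x)(L-2x)/(12EI) = -12·8·(16-8)·(16-2·8)/(12·50000) = 0 rad
Load 3 — point force P=-3 kN at a=12 m (b=L-a=4):
  θ_3 = -Pb²x(2aL-(3a+b)x)/(2L³EI)  [x≤a] = -(-3)·4²·8·(2·12·16-(3·12+4)·8)/(2·16³·50000) = 3/50000 rad
Superposition: θ = Σ θ_i = 1/20000 rad ≈ 0.000050 rad

θ(8) = 1/20000 rad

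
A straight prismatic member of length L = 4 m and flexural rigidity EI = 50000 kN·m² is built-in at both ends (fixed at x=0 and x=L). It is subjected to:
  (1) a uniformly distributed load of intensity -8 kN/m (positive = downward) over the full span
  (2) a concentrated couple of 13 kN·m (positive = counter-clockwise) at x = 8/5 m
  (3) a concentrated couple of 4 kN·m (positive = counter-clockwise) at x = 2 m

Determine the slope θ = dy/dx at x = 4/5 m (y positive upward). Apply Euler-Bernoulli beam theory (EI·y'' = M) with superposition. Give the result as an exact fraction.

θ(4/5) = 629/7812500 rad

Load 1 — uniform load w=-8 kN/m over full span:
  θ_1 = -wx(L-x)(L-2x)/(12EI) = -(-8)·(4/5)·(4-(4/5))·(4-2·(4/5))/(12·50000) = 32/390625 rad
Load 2 — applied couple M₀=13 kN·m at a=8/5 m (b=L-a=12/5):
  θ_2 = (R_Ax²/2 - M_Ax)/EI  [x≤a] with R_A=117/25, M_A=39/25 = ((117/25)·(4/5)²/2 - (39/25)·(4/5))/50000 = 39/7812500 rad
Load 3 — applied couple M₀=4 kN·m at a=2 m (b=L-a=2):
  θ_3 = (R_Ax²/2 - M_Ax)/EI  [x≤a] with R_A=3/2, M_A=1 = ((3/2)·(4/5)²/2 - 1·(4/5))/50000 = -1/156250 rad
Superposition: θ = Σ θ_i = 629/7812500 rad ≈ 0.000081 rad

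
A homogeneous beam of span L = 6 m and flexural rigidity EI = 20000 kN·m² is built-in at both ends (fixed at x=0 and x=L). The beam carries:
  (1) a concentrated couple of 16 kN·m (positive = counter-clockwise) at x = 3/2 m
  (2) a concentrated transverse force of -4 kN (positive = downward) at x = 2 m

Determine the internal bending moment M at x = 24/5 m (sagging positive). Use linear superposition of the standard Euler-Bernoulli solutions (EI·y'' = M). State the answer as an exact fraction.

Load 1 — applied couple M₀=16 kN·m at a=3/2 m (b=L-a=9/2):
  M_1 = R_Ax - M_A - M₀  [x>a] with R_A=3, M_A=-3 = 3·(24/5) - (-3) - 16 = 7/5 kN·m
Load 2 — point force P=-4 kN at a=2 m (b=L-a=4):
  M_2 = Pa²(a+3b)(L-x)/L³ - Pa²b/L²  [x>a] = (-4)·2²·(2+3·4)·(6-(24/5))/6³ - (-4)·2²·4/6² = 8/15 kN·m
Superposition: M = Σ M_i = 29/15 kN·m ≈ 1.933333 kN·m

M(24/5) = 29/15 kN·m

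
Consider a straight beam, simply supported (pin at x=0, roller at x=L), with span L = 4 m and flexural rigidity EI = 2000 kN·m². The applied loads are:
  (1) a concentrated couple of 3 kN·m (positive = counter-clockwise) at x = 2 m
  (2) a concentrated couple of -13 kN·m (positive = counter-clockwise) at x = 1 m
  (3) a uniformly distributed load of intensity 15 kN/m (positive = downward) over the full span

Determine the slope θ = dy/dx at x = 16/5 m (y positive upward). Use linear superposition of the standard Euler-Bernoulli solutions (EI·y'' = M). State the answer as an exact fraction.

θ(16/5) = 22453/1200000 rad

Load 1 — applied couple M₀=3 kN·m at a=2 m (b=L-a=2):
  θ_1 = (M₀x²/(2L)-M₀(x-a)+C₁)/EI  [x>a] with C₁=M₀(3b²-L²)/(6L)=-1/2 = (3·(16/5)²/(2·4)-3·((16/5)-2)+(-1/2))/2000 = -13/100000 rad
Load 2 — applied couple M₀=-13 kN·m at a=1 m (b=L-a=3):
  θ_2 = (M₀x²/(2L)-M₀(x-a)+C₁)/EI  [x>a] with C₁=M₀(3b²-L²)/(6L)=-143/24 = ((-13)·(16/5)²/(2·4)-(-13)·((16/5)-1)+(-143/24))/2000 = 3601/1200000 rad
Load 3 — uniform load w=15 kN/m over full span:
  θ_3 = -w(L³-6Lx²+4x³)/(24EI) = -15·(4³-6·4·(16/5)²+4·(16/5)³)/(24·2000) = 99/6250 rad
Superposition: θ = Σ θ_i = 22453/1200000 rad ≈ 0.018711 rad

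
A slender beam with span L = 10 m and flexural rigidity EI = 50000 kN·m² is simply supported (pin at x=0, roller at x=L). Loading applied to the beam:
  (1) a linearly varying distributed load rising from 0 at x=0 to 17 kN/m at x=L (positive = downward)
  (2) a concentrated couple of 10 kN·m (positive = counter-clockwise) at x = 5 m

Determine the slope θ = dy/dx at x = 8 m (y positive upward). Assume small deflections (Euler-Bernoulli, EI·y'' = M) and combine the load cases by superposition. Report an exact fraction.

θ(8) = 25543/4500000 rad

Load 1 — triangular load w₀=17 kN/m (0→w₀ over full span):
  θ_1 = -w₀(7L⁴-30L²x²+15x⁴)/(360LEI) = -17·(7·10⁴-30·10²·8²+15·8⁴)/(360·10·50000) = 12869/2250000 rad
Load 2 — applied couple M₀=10 kN·m at a=5 m (b=L-a=5):
  θ_2 = (M₀x²/(2L)-M₀(x-a)+C₁)/EI  [x>a] with C₁=M₀(3b²-L²)/(6L)=-25/6 = (10·8²/(2·10)-10·(8-5)+(-25/6))/50000 = -13/300000 rad
Superposition: θ = Σ θ_i = 25543/4500000 rad ≈ 0.005676 rad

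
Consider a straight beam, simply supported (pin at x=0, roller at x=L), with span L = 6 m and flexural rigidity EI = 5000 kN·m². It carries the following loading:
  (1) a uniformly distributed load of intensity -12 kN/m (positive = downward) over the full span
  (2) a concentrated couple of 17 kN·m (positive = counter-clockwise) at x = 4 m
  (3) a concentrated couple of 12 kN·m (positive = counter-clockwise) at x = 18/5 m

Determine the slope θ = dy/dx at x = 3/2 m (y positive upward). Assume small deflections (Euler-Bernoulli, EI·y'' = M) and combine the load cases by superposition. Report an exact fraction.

θ(3/2) = 74537/6000000 rad

Load 1 — uniform load w=-12 kN/m over full span:
  θ_1 = -w(L³-6Lx²+4x³)/(24EI) = -(-12)·(6³-6·6·(3/2)²+4·(3/2)³)/(24·5000) = 297/20000 rad
Load 2 — applied couple M₀=17 kN·m at a=4 m (b=L-a=2):
  θ_2 = (M₀x²/(2L)+C₁)/EI  [x≤a] with C₁=M₀(3b²-L²)/(6L)=-34/3 = (17·(3/2)²/(2·6)+(-34/3))/5000 = -391/240000 rad
Load 3 — applied couple M₀=12 kN·m at a=18/5 m (b=L-a=12/5):
  θ_3 = (M₀x²/(2L)+C₁)/EI  [x≤a] with C₁=M₀(3b²-L²)/(6L)=-156/25 = (12·(3/2)²/(2·6)+(-156/25))/5000 = -399/500000 rad
Superposition: θ = Σ θ_i = 74537/6000000 rad ≈ 0.012423 rad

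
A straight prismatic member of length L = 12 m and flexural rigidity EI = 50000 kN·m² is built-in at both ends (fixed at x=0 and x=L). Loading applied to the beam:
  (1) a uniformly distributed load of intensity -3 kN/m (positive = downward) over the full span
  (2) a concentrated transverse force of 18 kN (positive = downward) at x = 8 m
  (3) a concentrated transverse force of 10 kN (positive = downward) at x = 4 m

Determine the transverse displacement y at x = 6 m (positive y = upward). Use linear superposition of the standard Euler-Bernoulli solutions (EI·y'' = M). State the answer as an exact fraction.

Load 1 — uniform load w=-3 kN/m over full span:
  y_1 = -wx²(L-x)²/(24EI) = -(-3)·6²·(12-6)²/(24·50000) = 81/25000 m
Load 2 — point force P=18 kN at a=8 m (b=L-a=4):
  y_2 = -Pb²x²(3aL-(3a+b)x)/(6L³EI)  [x≤a] = -18·4²·6²·(3·8·12-(3·8+4)·6)/(6·12³·50000) = -3/1250 m
Load 3 — point force P=10 kN at a=4 m (b=L-a=8):
  y_3 = -Pa²(L-x)²(3bL-(3b+a)(L-x))/(6L³EI)  [x>a] = -10·4²·(12-6)²·(3·8·12-(3·8+4)·(12-6))/(6·12³·50000) = -1/750 m
Superposition: y = Σ y_i = -37/75000 m ≈ -0.000493 m

y(6) = -37/75000 m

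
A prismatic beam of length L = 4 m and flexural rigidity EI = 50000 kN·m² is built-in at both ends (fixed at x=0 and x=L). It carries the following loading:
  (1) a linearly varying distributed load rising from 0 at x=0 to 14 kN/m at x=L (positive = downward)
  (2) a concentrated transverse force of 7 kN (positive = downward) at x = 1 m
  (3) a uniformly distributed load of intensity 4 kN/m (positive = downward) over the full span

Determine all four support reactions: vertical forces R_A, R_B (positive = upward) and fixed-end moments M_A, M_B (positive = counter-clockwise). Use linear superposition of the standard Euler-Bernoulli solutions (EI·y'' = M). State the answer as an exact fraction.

Load 1 — triangular load w₀=14 kN/m (0→w₀ over full span):
  R_A = 3w₀L/20 = 3·14·4/20 = 42/5 kN
  M_A = w₀L²/30 = 14·4²/30 = 112/15 kN·m
  R_B = 7w₀L/20 = 7·14·4/20 = 98/5 kN
  M_B = -w₀L²/20 = -14·4²/20 = -56/5 kN·m
Load 2 — point force P=7 kN at a=1 m (b=L-a=3):
  R_A = Pb²(3a+b)/L³ = 7·3²·(3·1+3)/4³ = 189/32 kN
  M_A = Pab²/L² = 7·1·3²/4² = 63/16 kN·m
  R_B = Pa²(a+3b)/L³ = 7·1²·(1+3·3)/4³ = 35/32 kN
  M_B = -Pa²b/L² = -7·1²·3/4² = -21/16 kN·m
Load 3 — uniform load w=4 kN/m over full span:
  R_A = wL/2 = 4·4/2 = 8 kN
  M_A = wL²/12 = 4·4²/12 = 16/3 kN·m
  R_B = wL/2 = 4·4/2 = 8 kN
  M_B = -wL²/12 = -4·4²/12 = -16/3 kN·m
Superposition: R_A = 3569/160 kN, M_A = 1339/80 kN·m, R_B = 4591/160 kN, M_B = -4283/240 kN·m

R_A = 3569/160 kN, M_A = 1339/80 kN·m, R_B = 4591/160 kN, M_B = -4283/240 kN·m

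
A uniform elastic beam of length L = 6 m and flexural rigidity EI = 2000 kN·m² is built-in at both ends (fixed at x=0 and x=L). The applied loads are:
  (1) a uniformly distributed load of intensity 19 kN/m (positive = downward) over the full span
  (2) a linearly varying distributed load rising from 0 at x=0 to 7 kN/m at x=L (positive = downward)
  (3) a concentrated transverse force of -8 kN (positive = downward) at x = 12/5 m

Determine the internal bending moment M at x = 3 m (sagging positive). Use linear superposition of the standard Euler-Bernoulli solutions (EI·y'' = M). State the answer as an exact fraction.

Load 1 — uniform load w=19 kN/m over full span:
  M_1 = wLx/2 - wL²/12 - wx²/2 = 19·6·3/2 - 19·6²/12 - 19·3²/2 = 57/2 kN·m
Load 2 — triangular load w₀=7 kN/m (0→w₀ over full span):
  M_2 = 3w₀Lx/20 - w₀L²/30 - w₀x³/(6L) = 3·7·6·3/20 - 7·6²/30 - 7·3³/(6·6) = 21/4 kN·m
Load 3 — point force P=-8 kN at a=12/5 m (b=L-a=18/5):
  M_3 = Pa²(a+3b)(L-x)/L³ - Pa²b/L²  [x>a] = (-8)·(12/5)²·((12/5)+3·(18/5))·(6-3)/6³ - (-8)·(12/5)²·(18/5)/6² = -96/25 kN·m
Superposition: M = Σ M_i = 2991/100 kN·m ≈ 29.910000 kN·m

M(3) = 2991/100 kN·m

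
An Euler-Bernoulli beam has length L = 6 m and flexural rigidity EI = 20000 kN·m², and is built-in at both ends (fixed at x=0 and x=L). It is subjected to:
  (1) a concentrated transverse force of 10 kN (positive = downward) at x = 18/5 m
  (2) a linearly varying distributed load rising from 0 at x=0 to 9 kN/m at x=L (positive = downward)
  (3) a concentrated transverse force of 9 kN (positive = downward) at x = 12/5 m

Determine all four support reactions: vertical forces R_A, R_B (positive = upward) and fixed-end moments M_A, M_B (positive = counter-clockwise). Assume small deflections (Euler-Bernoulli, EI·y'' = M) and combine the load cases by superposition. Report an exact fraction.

Load 1 — point force P=10 kN at a=18/5 m (b=L-a=12/5):
  R_A = Pb²(3a+b)/L³ = 10·(12/5)²·(3·(18/5)+(12/5))/6³ = 88/25 kN
  M_A = Pab²/L² = 10·(18/5)·(12/5)²/6² = 144/25 kN·m
  R_B = Pa²(a+3b)/L³ = 10·(18/5)²·((18/5)+3·(12/5))/6³ = 162/25 kN
  M_B = -Pa²b/L² = -10·(18/5)²·(12/5)/6² = -216/25 kN·m
Load 2 — triangular load w₀=9 kN/m (0→w₀ over full span):
  R_A = 3w₀L/20 = 3·9·6/20 = 81/10 kN
  M_A = w₀L²/30 = 9·6²/30 = 54/5 kN·m
  R_B = 7w₀L/20 = 7·9·6/20 = 189/10 kN
  M_B = -w₀L²/20 = -9·6²/20 = -81/5 kN·m
Load 3 — point force P=9 kN at a=12/5 m (b=L-a=18/5):
  R_A = Pb²(3a+b)/L³ = 9·(18/5)²·(3·(12/5)+(18/5))/6³ = 729/125 kN
  M_A = Pab²/L² = 9·(12/5)·(18/5)²/6² = 972/125 kN·m
  R_B = Pa²(a+3b)/L³ = 9·(12/5)²·((12/5)+3·(18/5))/6³ = 396/125 kN
  M_B = -Pa²b/L² = -9·(12/5)²·(18/5)/6² = -648/125 kN·m
Superposition: R_A = 4363/250 kN, M_A = 3042/125 kN·m, R_B = 7137/250 kN, M_B = -3753/125 kN·m

R_A = 4363/250 kN, M_A = 3042/125 kN·m, R_B = 7137/250 kN, M_B = -3753/125 kN·m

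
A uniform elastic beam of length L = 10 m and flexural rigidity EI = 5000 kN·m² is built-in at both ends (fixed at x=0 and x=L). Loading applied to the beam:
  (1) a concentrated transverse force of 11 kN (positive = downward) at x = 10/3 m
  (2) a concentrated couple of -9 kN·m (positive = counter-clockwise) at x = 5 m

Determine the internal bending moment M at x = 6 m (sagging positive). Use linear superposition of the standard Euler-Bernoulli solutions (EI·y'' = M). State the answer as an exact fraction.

Load 1 — point force P=11 kN at a=10/3 m (b=L-a=20/3):
  M_1 = Pa²(a+3b)(L-x)/L³ - Pa²b/L²  [x>a] = 11·(10/3)²·((10/3)+3·(20/3))·(10-6)/10³ - 11·(10/3)²·(20/3)/10² = 88/27 kN·m
Load 2 — applied couple M₀=-9 kN·m at a=5 m (b=L-a=5):
  M_2 = R_Ax - M_A - M₀  [x>a] with R_A=-27/20, M_A=-9/4 = (-27/20)·6 - (-9/4) - (-9) = 63/20 kN·m
Superposition: M = Σ M_i = 3461/540 kN·m ≈ 6.409259 kN·m

M(6) = 3461/540 kN·m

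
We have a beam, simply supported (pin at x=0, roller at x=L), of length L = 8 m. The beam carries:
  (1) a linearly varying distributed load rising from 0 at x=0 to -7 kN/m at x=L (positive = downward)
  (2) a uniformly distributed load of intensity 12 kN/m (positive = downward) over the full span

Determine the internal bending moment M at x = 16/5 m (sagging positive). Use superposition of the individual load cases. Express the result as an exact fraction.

Load 1 — triangular load w₀=-7 kN/m (0→w₀ over full span):
  M_1 = w₀Lx/6 - w₀x³/(6L) = (-7)·8·(16/5)/6 - (-7)·(16/5)³/(6·8) = -3136/125 kN·m
Load 2 — uniform load w=12 kN/m over full span:
  M_2 = wx(L-x)/2 = 12·(16/5)·(8-(16/5))/2 = 2304/25 kN·m
Superposition: M = Σ M_i = 8384/125 kN·m ≈ 67.072000 kN·m

M(16/5) = 8384/125 kN·m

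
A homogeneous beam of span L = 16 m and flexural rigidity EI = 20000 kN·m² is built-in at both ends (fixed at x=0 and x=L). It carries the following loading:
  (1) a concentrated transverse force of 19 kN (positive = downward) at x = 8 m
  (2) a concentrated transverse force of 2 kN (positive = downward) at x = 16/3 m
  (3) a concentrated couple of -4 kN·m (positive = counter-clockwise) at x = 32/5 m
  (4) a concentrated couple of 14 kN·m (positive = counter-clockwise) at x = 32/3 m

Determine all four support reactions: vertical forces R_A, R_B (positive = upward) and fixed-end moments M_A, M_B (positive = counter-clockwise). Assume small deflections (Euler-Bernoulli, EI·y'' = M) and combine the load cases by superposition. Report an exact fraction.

Load 1 — point force P=19 kN at a=8 m (b=L-a=8):
  R_A = Pb²(3a+b)/L³ = 19·8²·(3·8+8)/16³ = 19/2 kN
  M_A = Pab²/L² = 19·8·8²/16² = 38 kN·m
  R_B = Pa²(a+3b)/L³ = 19·8²·(8+3·8)/16³ = 19/2 kN
  M_B = -Pa²b/L² = -19·8²·8/16² = -38 kN·m
Load 2 — point force P=2 kN at a=16/3 m (b=L-a=32/3):
  R_A = Pb²(3a+b)/L³ = 2·(32/3)²·(3·(16/3)+(32/3))/16³ = 40/27 kN
  M_A = Pab²/L² = 2·(16/3)·(32/3)²/16² = 128/27 kN·m
  R_B = Pa²(a+3b)/L³ = 2·(16/3)²·((16/3)+3·(32/3))/16³ = 14/27 kN
  M_B = -Pa²b/L² = -2·(16/3)²·(32/3)/16² = -64/27 kN·m
Load 3 — applied couple M₀=-4 kN·m at a=32/5 m (b=L-a=48/5):
  R_A = 6M₀ab/L³ = 6·(-4)·(32/5)·(48/5)/16³ = -9/25 kN
  M_A = M₀b(2a-b)/L² = (-4)·(48/5)·(2·(32/5)-(48/5))/16² = -12/25 kN·m
  R_B = -6M₀ab/L³ = -6·(-4)·(32/5)·(48/5)/16³ = 9/25 kN
  M_B = M₀a(2b-a)/L² = (-4)·(32/5)·(2·(48/5)-(32/5))/16² = -32/25 kN·m
Load 4 — applied couple M₀=14 kN·m at a=32/3 m (b=L-a=16/3):
  R_A = 6M₀ab/L³ = 6·14·(32/3)·(16/3)/16³ = 7/6 kN
  M_A = M₀b(2a-b)/L² = 14·(16/3)·(2·(32/3)-(16/3))/16² = 14/3 kN·m
  R_B = -6M₀ab/L³ = -6·14·(32/3)·(16/3)/16³ = -7/6 kN
  M_B = M₀a(2b-a)/L² = 14·(32/3)·(2·(16/3)-(32/3))/16² = 0 kN·m
Superposition: R_A = 7957/675 kN, M_A = 31676/675 kN·m, R_B = 6218/675 kN, M_B = -28114/675 kN·m

R_A = 7957/675 kN, M_A = 31676/675 kN·m, R_B = 6218/675 kN, M_B = -28114/675 kN·m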